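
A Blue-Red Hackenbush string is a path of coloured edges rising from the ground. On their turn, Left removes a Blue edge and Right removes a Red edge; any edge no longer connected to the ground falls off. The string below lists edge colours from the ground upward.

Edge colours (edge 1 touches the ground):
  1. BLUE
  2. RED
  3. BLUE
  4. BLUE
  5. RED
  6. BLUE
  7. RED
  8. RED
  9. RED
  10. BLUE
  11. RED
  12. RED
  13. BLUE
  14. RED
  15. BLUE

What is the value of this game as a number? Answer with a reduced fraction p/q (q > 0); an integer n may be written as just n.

13387/16384

Build g(s[:k]) for k = 1..15, string s = BLUE RED BLUE BLUE RED BLUE RED RED RED BLUE RED RED BLUE RED BLUE.
B: Left { 0 }, Right { · } → simplest 1
BR: Left { 0 }, Right { 1 } → simplest 1/2
BRB: Left { 0,1/2 }, Right { 1 } → simplest 3/4
BRBB: Left { 0,1/2,3/4 }, Right { 1 } → simplest 7/8
BRBBR: Left { 0,1/2,3/4 }, Right { 7/8,1 } → simplest 13/16
BRBBRB: Left { 0,1/2,3/4,13/16 }, Right { 7/8,1 } → simplest 27/32
BRBBRBR: Left { 0,1/2,3/4,13/16 }, Right { 27/32,7/8,1 } → simplest 53/64
BRBBRBRR: Left { 0,1/2,3/4,13/16 }, Right { 53/64,27/32,7/8,1 } → simplest 105/128
BRBBRBRRR: Left { 0,1/2,3/4,13/16 }, Right { 105/128,53/64,27/32,7/8,1 } → simplest 209/256
BRBBRBRRRB: Left { 0,1/2,3/4,13/16,209/256 }, Right { 105/128,53/64,27/32,7/8,1 } → simplest 419/512
BRBBRBRRRBR: Left { 0,1/2,3/4,13/16,209/256 }, Right { 419/512,105/128,53/64,27/32,7/8,1 } → simplest 837/1024
BRBBRBRRRBRR: Left { 0,1/2,3/4,13/16,209/256 }, Right { 837/1024,419/512,105/128,53/64,27/32,7/8,1 } → simplest 1673/2048
BRBBRBRRRBRRB: Left { 0,1/2,3/4,13/16,209/256,1673/2048 }, Right { 837/1024,419/512,105/128,53/64,27/32,7/8,1 } → simplest 3347/4096
BRBBRBRRRBRRBR: Left { 0,1/2,3/4,13/16,209/256,1673/2048 }, Right { 3347/4096,837/1024,419/512,105/128,53/64,27/32,7/8,1 } → simplest 6693/8192
BRBBRBRRRBRRBRB: Left { 0,1/2,3/4,13/16,209/256,1673/2048,6693/8192 }, Right { 3347/4096,837/1024,419/512,105/128,53/64,27/32,7/8,1 } → simplest 13387/16384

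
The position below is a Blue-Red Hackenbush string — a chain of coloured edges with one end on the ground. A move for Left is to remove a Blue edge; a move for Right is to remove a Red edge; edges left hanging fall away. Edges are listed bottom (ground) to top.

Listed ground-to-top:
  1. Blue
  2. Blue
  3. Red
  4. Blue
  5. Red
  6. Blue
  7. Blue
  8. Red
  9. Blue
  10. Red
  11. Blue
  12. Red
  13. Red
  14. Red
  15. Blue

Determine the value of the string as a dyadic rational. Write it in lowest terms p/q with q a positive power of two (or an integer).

Build g(s[:k]) for k = 1..15, string s = Blue Blue Red Blue Red Blue Blue Red Blue Red Blue Red Red Red Blue.
edge 1 of 15 (Blue): { 0 | ∅ } = 1
edge 2 of 15 (Blue): { 0, 1 | ∅ } = 2
edge 3 of 15 (Red): { 0, 1 | 2 } = 3/2
edge 4 of 15 (Blue): { 0, 1, 3/2 | 2 } = 7/4
edge 5 of 15 (Red): { 0, 1, 3/2 | 7/4, 2 } = 13/8
edge 6 of 15 (Blue): { 0, 1, 3/2, 13/8 | 7/4, 2 } = 27/16
edge 7 of 15 (Blue): { 0, 1, 3/2, 13/8, 27/16 | 7/4, 2 } = 55/32
edge 8 of 15 (Red): { 0, 1, 3/2, 13/8, 27/16 | 55/32, 7/4, 2 } = 109/64
edge 9 of 15 (Blue): { 0, 1, 3/2, 13/8, 27/16, 109/64 | 55/32, 7/4, 2 } = 219/128
edge 10 of 15 (Red): { 0, 1, 3/2, 13/8, 27/16, 109/64 | 219/128, 55/32, 7/4, 2 } = 437/256
edge 11 of 15 (Blue): { 0, 1, 3/2, 13/8, 27/16, 109/64, 437/256 | 219/128, 55/32, 7/4, 2 } = 875/512
edge 12 of 15 (Red): { 0, 1, 3/2, 13/8, 27/16, 109/64, 437/256 | 875/512, 219/128, 55/32, 7/4, 2 } = 1749/1024
edge 13 of 15 (Red): { 0, 1, 3/2, 13/8, 27/16, 109/64, 437/256 | 1749/1024, 875/512, 219/128, 55/32, 7/4, 2 } = 3497/2048
edge 14 of 15 (Red): { 0, 1, 3/2, 13/8, 27/16, 109/64, 437/256 | 3497/2048, 1749/1024, 875/512, 219/128, 55/32, 7/4, 2 } = 6993/4096
edge 15 of 15 (Blue): { 0, 1, 3/2, 13/8, 27/16, 109/64, 437/256, 6993/4096 | 3497/2048, 1749/1024, 875/512, 219/128, 55/32, 7/4, 2 } = 13987/8192

13987/8192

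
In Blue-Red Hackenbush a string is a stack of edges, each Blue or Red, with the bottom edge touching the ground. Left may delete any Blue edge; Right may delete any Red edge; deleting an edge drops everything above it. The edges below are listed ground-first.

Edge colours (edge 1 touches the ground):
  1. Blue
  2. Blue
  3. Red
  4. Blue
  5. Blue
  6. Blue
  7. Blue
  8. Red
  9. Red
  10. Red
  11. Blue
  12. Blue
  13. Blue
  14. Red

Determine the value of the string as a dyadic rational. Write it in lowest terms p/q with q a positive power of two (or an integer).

Prefix values for Blue Blue Red Blue Blue Blue Blue Red Red Red Blue Blue Blue Red via {L|R} + simplicity:
value_1 [B]  L=[0]  R=[none]  -> 1
value_2 [BB]  L=[0; 1]  R=[none]  -> 2
value_3 [BBR]  L=[0; 1]  R=[2]  -> 3/2
value_4 [BBRB]  L=[0; 1; 3/2]  R=[2]  -> 7/4
value_5 [BBRBB]  L=[0; 1; 3/2; 7/4]  R=[2]  -> 15/8
value_6 [BBRBBB]  L=[0; 1; 3/2; 7/4; 15/8]  R=[2]  -> 31/16
value_7 [BBRBBBB]  L=[0; 1; 3/2; 7/4; 15/8; 31/16]  R=[2]  -> 63/32
value_8 [BBRBBBBR]  L=[0; 1; 3/2; 7/4; 15/8; 31/16]  R=[63/32; 2]  -> 125/64
value_9 [BBRBBBBRR]  L=[0; 1; 3/2; 7/4; 15/8; 31/16]  R=[125/64; 63/32; 2]  -> 249/128
value_10 [BBRBBBBRRR]  L=[0; 1; 3/2; 7/4; 15/8; 31/16]  R=[249/128; 125/64; 63/32; 2]  -> 497/256
value_11 [BBRBBBBRRRB]  L=[0; 1; 3/2; 7/4; 15/8; 31/16; 497/256]  R=[249/128; 125/64; 63/32; 2]  -> 995/512
value_12 [BBRBBBBRRRBB]  L=[0; 1; 3/2; 7/4; 15/8; 31/16; 497/256; 995/512]  R=[249/128; 125/64; 63/32; 2]  -> 1991/1024
value_13 [BBRBBBBRRRBBB]  L=[0; 1; 3/2; 7/4; 15/8; 31/16; 497/256; 995/512; 1991/1024]  R=[249/128; 125/64; 63/32; 2]  -> 3983/2048
value_14 [BBRBBBBRRRBBBR]  L=[0; 1; 3/2; 7/4; 15/8; 31/16; 497/256; 995/512; 1991/1024]  R=[3983/2048; 249/128; 125/64; 63/32; 2]  -> 7965/4096

7965/4096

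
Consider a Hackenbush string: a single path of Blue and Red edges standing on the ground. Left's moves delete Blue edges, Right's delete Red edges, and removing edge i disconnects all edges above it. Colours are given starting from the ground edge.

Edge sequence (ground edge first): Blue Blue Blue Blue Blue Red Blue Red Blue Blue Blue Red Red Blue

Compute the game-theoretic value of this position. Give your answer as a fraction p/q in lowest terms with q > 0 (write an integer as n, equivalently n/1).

Build v(s[:k]) for k = 1..14, string s = Blue Blue Blue Blue Blue Red Blue Red Blue Blue Blue Red Red Blue.
1 of 14 · B · max L 0 · min R +∞ — 1
2 of 14 · BB · max L 1 · min R +∞ — 2
3 of 14 · BBB · max L 2 · min R +∞ — 3
4 of 14 · BBBB · max L 3 · min R +∞ — 4
5 of 14 · BBBBB · max L 4 · min R +∞ — 5
6 of 14 · BBBBBR · max L 4 · min R 5 — 9/2
7 of 14 · BBBBBRB · max L 9/2 · min R 5 — 19/4
8 of 14 · BBBBBRBR · max L 9/2 · min R 19/4 — 37/8
9 of 14 · BBBBBRBRB · max L 37/8 · min R 19/4 — 75/16
10 of 14 · BBBBBRBRBB · max L 75/16 · min R 19/4 — 151/32
11 of 14 · BBBBBRBRBBB · max L 151/32 · min R 19/4 — 303/64
12 of 14 · BBBBBRBRBBBR · max L 151/32 · min R 303/64 — 605/128
13 of 14 · BBBBBRBRBBBRR · max L 151/32 · min R 605/128 — 1209/256
14 of 14 · BBBBBRBRBBBRRB · max L 1209/256 · min R 605/128 — 2419/512

2419/512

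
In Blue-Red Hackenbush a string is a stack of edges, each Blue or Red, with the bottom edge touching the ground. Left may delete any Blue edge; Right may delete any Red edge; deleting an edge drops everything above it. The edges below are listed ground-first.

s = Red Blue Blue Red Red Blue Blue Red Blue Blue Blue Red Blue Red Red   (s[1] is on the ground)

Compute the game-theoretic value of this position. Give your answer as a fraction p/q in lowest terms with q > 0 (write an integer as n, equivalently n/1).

Prefix values for Red Blue Blue Red Red Blue Blue Red Blue Blue Blue Red Blue Red Red via {L|R} + simplicity:
value(R) = { — | 0 } ⇒ -1
value(RB) = { -1 | 0 } ⇒ -1/2
value(RBB) = { -1 -1/2 | 0 } ⇒ -1/4
value(RBBR) = { -1 -1/2 | -1/4 0 } ⇒ -3/8
value(RBBRR) = { -1 -1/2 | -3/8 -1/4 0 } ⇒ -7/16
value(RBBRRB) = { -1 -1/2 -7/16 | -3/8 -1/4 0 } ⇒ -13/32
value(RBBRRBB) = { -1 -1/2 -7/16 -13/32 | -3/8 -1/4 0 } ⇒ -25/64
value(RBBRRBBR) = { -1 -1/2 -7/16 -13/32 | -25/64 -3/8 -1/4 0 } ⇒ -51/128
value(RBBRRBBRB) = { -1 -1/2 -7/16 -13/32 -51/128 | -25/64 -3/8 -1/4 0 } ⇒ -101/256
value(RBBRRBBRBB) = { -1 -1/2 -7/16 -13/32 -51/128 -101/256 | -25/64 -3/8 -1/4 0 } ⇒ -201/512
value(RBBRRBBRBBB) = { -1 -1/2 -7/16 -13/32 -51/128 -101/256 -201/512 | -25/64 -3/8 -1/4 0 } ⇒ -401/1024
value(RBBRRBBRBBBR) = { -1 -1/2 -7/16 -13/32 -51/128 -101/256 -201/512 | -401/1024 -25/64 -3/8 -1/4 0 } ⇒ -803/2048
value(RBBRRBBRBBBRB) = { -1 -1/2 -7/16 -13/32 -51/128 -101/256 -201/512 -803/2048 | -401/1024 -25/64 -3/8 -1/4 0 } ⇒ -1605/4096
value(RBBRRBBRBBBRBR) = { -1 -1/2 -7/16 -13/32 -51/128 -101/256 -201/512 -803/2048 | -1605/4096 -401/1024 -25/64 -3/8 -1/4 0 } ⇒ -3211/8192
value(RBBRRBBRBBBRBRR) = { -1 -1/2 -7/16 -13/32 -51/128 -101/256 -201/512 -803/2048 | -3211/8192 -1605/4096 -401/1024 -25/64 -3/8 -1/4 0 } ⇒ -6423/16384

-6423/16384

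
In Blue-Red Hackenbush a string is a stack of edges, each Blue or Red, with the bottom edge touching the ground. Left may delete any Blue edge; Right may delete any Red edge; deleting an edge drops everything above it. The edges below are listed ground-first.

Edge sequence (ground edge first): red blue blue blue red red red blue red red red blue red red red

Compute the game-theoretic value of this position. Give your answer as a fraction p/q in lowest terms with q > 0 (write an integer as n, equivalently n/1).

-3823/16384

r: Left { — }, Right { 0 } gives simplest -1
rb: Left { -1 }, Right { 0 } gives simplest -1/2
rbb: Left { -1,-1/2 }, Right { 0 } gives simplest -1/4
rbbb: Left { -1,-1/2,-1/4 }, Right { 0 } gives simplest -1/8
rbbbr: Left { -1,-1/2,-1/4 }, Right { -1/8,0 } gives simplest -3/16
rbbbrr: Left { -1,-1/2,-1/4 }, Right { -3/16,-1/8,0 } gives simplest -7/32
rbbbrrr: Left { -1,-1/2,-1/4 }, Right { -7/32,-3/16,-1/8,0 } gives simplest -15/64
rbbbrrrb: Left { -1,-1/2,-1/4,-15/64 }, Right { -7/32,-3/16,-1/8,0 } gives simplest -29/128
rbbbrrrbr: Left { -1,-1/2,-1/4,-15/64 }, Right { -29/128,-7/32,-3/16,-1/8,0 } gives simplest -59/256
rbbbrrrbrr: Left { -1,-1/2,-1/4,-15/64 }, Right { -59/256,-29/128,-7/32,-3/16,-1/8,0 } gives simplest -119/512
rbbbrrrbrrr: Left { -1,-1/2,-1/4,-15/64 }, Right { -119/512,-59/256,-29/128,-7/32,-3/16,-1/8,0 } gives simplest -239/1024
rbbbrrrbrrrb: Left { -1,-1/2,-1/4,-15/64,-239/1024 }, Right { -119/512,-59/256,-29/128,-7/32,-3/16,-1/8,0 } gives simplest -477/2048
rbbbrrrbrrrbr: Left { -1,-1/2,-1/4,-15/64,-239/1024 }, Right { -477/2048,-119/512,-59/256,-29/128,-7/32,-3/16,-1/8,0 } gives simplest -955/4096
rbbbrrrbrrrbrr: Left { -1,-1/2,-1/4,-15/64,-239/1024 }, Right { -955/4096,-477/2048,-119/512,-59/256,-29/128,-7/32,-3/16,-1/8,0 } gives simplest -1911/8192
rbbbrrrbrrrbrrr: Left { -1,-1/2,-1/4,-15/64,-239/1024 }, Right { -1911/8192,-955/4096,-477/2048,-119/512,-59/256,-29/128,-7/32,-3/16,-1/8,0 } gives simplest -3823/16384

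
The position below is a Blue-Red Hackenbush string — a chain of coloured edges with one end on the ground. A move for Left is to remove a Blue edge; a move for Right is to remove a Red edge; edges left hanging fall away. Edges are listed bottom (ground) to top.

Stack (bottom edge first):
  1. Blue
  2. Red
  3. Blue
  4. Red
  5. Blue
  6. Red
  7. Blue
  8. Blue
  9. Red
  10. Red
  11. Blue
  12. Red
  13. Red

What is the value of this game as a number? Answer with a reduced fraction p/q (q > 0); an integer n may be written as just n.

val_1 [B]  L=[0]  R=[]  — 1
val_2 [BR]  L=[0]  R=[1]  — 1/2
val_3 [BRB]  L=[0 1/2]  R=[1]  — 3/4
val_4 [BRBR]  L=[0 1/2]  R=[3/4 1]  — 5/8
val_5 [BRBRB]  L=[0 1/2 5/8]  R=[3/4 1]  — 11/16
val_6 [BRBRBR]  L=[0 1/2 5/8]  R=[11/16 3/4 1]  — 21/32
val_7 [BRBRBRB]  L=[0 1/2 5/8 21/32]  R=[11/16 3/4 1]  — 43/64
val_8 [BRBRBRBB]  L=[0 1/2 5/8 21/32 43/64]  R=[11/16 3/4 1]  — 87/128
val_9 [BRBRBRBBR]  L=[0 1/2 5/8 21/32 43/64]  R=[87/128 11/16 3/4 1]  — 173/256
val_10 [BRBRBRBBRR]  L=[0 1/2 5/8 21/32 43/64]  R=[173/256 87/128 11/16 3/4 1]  — 345/512
val_11 [BRBRBRBBRRB]  L=[0 1/2 5/8 21/32 43/64 345/512]  R=[173/256 87/128 11/16 3/4 1]  — 691/1024
val_12 [BRBRBRBBRRBR]  L=[0 1/2 5/8 21/32 43/64 345/512]  R=[691/1024 173/256 87/128 11/16 3/4 1]  — 1381/2048
val_13 [BRBRBRBBRRBRR]  L=[0 1/2 5/8 21/32 43/64 345/512]  R=[1381/2048 691/1024 173/256 87/128 11/16 3/4 1]  — 2761/4096

2761/4096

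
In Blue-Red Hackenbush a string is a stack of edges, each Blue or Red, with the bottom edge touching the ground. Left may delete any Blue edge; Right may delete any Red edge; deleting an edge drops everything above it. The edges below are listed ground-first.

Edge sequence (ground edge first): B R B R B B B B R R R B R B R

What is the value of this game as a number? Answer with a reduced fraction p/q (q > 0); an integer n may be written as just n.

12053/16384

1 of 15 · B · max L 0 · min R +∞ ⇒ 1
2 of 15 · BR · max L 0 · min R 1 ⇒ 1/2
3 of 15 · BRB · max L 1/2 · min R 1 ⇒ 3/4
4 of 15 · BRBR · max L 1/2 · min R 3/4 ⇒ 5/8
5 of 15 · BRBRB · max L 5/8 · min R 3/4 ⇒ 11/16
6 of 15 · BRBRBB · max L 11/16 · min R 3/4 ⇒ 23/32
7 of 15 · BRBRBBB · max L 23/32 · min R 3/4 ⇒ 47/64
8 of 15 · BRBRBBBB · max L 47/64 · min R 3/4 ⇒ 95/128
9 of 15 · BRBRBBBBR · max L 47/64 · min R 95/128 ⇒ 189/256
10 of 15 · BRBRBBBBRR · max L 47/64 · min R 189/256 ⇒ 377/512
11 of 15 · BRBRBBBBRRR · max L 47/64 · min R 377/512 ⇒ 753/1024
12 of 15 · BRBRBBBBRRRB · max L 753/1024 · min R 377/512 ⇒ 1507/2048
13 of 15 · BRBRBBBBRRRBR · max L 753/1024 · min R 1507/2048 ⇒ 3013/4096
14 of 15 · BRBRBBBBRRRBRB · max L 3013/4096 · min R 1507/2048 ⇒ 6027/8192
15 of 15 · BRBRBBBBRRRBRBR · max L 3013/4096 · min R 6027/8192 ⇒ 12053/16384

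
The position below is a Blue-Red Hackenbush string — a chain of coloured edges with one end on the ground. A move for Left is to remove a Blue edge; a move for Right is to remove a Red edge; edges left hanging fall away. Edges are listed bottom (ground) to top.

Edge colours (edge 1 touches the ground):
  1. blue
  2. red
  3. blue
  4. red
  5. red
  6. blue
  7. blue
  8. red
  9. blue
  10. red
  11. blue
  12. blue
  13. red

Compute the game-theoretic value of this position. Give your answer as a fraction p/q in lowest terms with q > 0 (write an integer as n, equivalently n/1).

Prefix values for blue red blue red red blue blue red blue red blue blue red via {L|R} + simplicity:
b: Left { 0 }, Right { ∅ } — simplest 1
br: Left { 0 }, Right { 1 } — simplest 1/2
brb: Left { 0 1/2 }, Right { 1 } — simplest 3/4
brbr: Left { 0 1/2 }, Right { 3/4 1 } — simplest 5/8
brbrr: Left { 0 1/2 }, Right { 5/8 3/4 1 } — simplest 9/16
brbrrb: Left { 0 1/2 9/16 }, Right { 5/8 3/4 1 } — simplest 19/32
brbrrbb: Left { 0 1/2 9/16 19/32 }, Right { 5/8 3/4 1 } — simplest 39/64
brbrrbbr: Left { 0 1/2 9/16 19/32 }, Right { 39/64 5/8 3/4 1 } — simplest 77/128
brbrrbbrb: Left { 0 1/2 9/16 19/32 77/128 }, Right { 39/64 5/8 3/4 1 } — simplest 155/256
brbrrbbrbr: Left { 0 1/2 9/16 19/32 77/128 }, Right { 155/256 39/64 5/8 3/4 1 } — simplest 309/512
brbrrbbrbrb: Left { 0 1/2 9/16 19/32 77/128 309/512 }, Right { 155/256 39/64 5/8 3/4 1 } — simplest 619/1024
brbrrbbrbrbb: Left { 0 1/2 9/16 19/32 77/128 309/512 619/1024 }, Right { 155/256 39/64 5/8 3/4 1 } — simplest 1239/2048
brbrrbbrbrbbr: Left { 0 1/2 9/16 19/32 77/128 309/512 619/1024 }, Right { 1239/2048 155/256 39/64 5/8 3/4 1 } — simplest 2477/4096

2477/4096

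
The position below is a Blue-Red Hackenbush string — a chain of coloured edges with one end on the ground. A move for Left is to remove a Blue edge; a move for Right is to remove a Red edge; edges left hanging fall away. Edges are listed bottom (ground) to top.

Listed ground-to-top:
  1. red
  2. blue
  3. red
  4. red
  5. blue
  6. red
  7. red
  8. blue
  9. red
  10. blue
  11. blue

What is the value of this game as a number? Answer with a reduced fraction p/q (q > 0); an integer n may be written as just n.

Build val(s[:k]) for k = 1..11, string s = red blue red red blue red red blue red blue blue.
r: Left { none }, Right { 0 } => simplest -1
rb: Left { -1 }, Right { 0 } => simplest -1/2
rbr: Left { -1 }, Right { -1/2, 0 } => simplest -3/4
rbrr: Left { -1 }, Right { -3/4, -1/2, 0 } => simplest -7/8
rbrrb: Left { -1, -7/8 }, Right { -3/4, -1/2, 0 } => simplest -13/16
rbrrbr: Left { -1, -7/8 }, Right { -13/16, -3/4, -1/2, 0 } => simplest -27/32
rbrrbrr: Left { -1, -7/8 }, Right { -27/32, -13/16, -3/4, -1/2, 0 } => simplest -55/64
rbrrbrrb: Left { -1, -7/8, -55/64 }, Right { -27/32, -13/16, -3/4, -1/2, 0 } => simplest -109/128
rbrrbrrbr: Left { -1, -7/8, -55/64 }, Right { -109/128, -27/32, -13/16, -3/4, -1/2, 0 } => simplest -219/256
rbrrbrrbrb: Left { -1, -7/8, -55/64, -219/256 }, Right { -109/128, -27/32, -13/16, -3/4, -1/2, 0 } => simplest -437/512
rbrrbrrbrbb: Left { -1, -7/8, -55/64, -219/256, -437/512 }, Right { -109/128, -27/32, -13/16, -3/4, -1/2, 0 } => simplest -873/1024

-873/1024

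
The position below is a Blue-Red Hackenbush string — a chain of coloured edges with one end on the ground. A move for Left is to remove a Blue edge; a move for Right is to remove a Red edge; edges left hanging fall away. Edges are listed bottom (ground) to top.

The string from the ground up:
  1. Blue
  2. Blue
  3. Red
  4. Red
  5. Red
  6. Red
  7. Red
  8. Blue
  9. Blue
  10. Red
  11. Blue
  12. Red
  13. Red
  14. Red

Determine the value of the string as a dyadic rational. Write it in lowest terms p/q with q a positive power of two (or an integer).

step 1: add Blue to get B; options L={ 0 } R={ (no moves) } => 1
step 2: add Blue to get BB; options L={ 0,1 } R={ (no moves) } => 2
step 3: add Red to get BBR; options L={ 0,1 } R={ 2 } => 3/2
step 4: add Red to get BBRR; options L={ 0,1 } R={ 3/2,2 } => 5/4
step 5: add Red to get BBRRR; options L={ 0,1 } R={ 5/4,3/2,2 } => 9/8
step 6: add Red to get BBRRRR; options L={ 0,1 } R={ 9/8,5/4,3/2,2 } => 17/16
step 7: add Red to get BBRRRRR; options L={ 0,1 } R={ 17/16,9/8,5/4,3/2,2 } => 33/32
step 8: add Blue to get BBRRRRRB; options L={ 0,1,33/32 } R={ 17/16,9/8,5/4,3/2,2 } => 67/64
step 9: add Blue to get BBRRRRRBB; options L={ 0,1,33/32,67/64 } R={ 17/16,9/8,5/4,3/2,2 } => 135/128
step 10: add Red to get BBRRRRRBBR; options L={ 0,1,33/32,67/64 } R={ 135/128,17/16,9/8,5/4,3/2,2 } => 269/256
step 11: add Blue to get BBRRRRRBBRB; options L={ 0,1,33/32,67/64,269/256 } R={ 135/128,17/16,9/8,5/4,3/2,2 } => 539/512
step 12: add Red to get BBRRRRRBBRBR; options L={ 0,1,33/32,67/64,269/256 } R={ 539/512,135/128,17/16,9/8,5/4,3/2,2 } => 1077/1024
step 13: add Red to get BBRRRRRBBRBRR; options L={ 0,1,33/32,67/64,269/256 } R={ 1077/1024,539/512,135/128,17/16,9/8,5/4,3/2,2 } => 2153/2048
step 14: add Red to get BBRRRRRBBRBRRR; options L={ 0,1,33/32,67/64,269/256 } R={ 2153/2048,1077/1024,539/512,135/128,17/16,9/8,5/4,3/2,2 } => 4305/4096

4305/4096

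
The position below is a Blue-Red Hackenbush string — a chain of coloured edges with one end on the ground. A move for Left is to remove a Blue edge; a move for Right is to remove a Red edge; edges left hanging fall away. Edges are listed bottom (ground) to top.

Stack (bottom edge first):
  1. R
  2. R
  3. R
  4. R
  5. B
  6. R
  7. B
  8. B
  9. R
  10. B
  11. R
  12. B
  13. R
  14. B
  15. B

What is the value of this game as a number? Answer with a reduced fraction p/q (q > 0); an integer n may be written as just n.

Prefix values for R R R R B R B B R B R B R B B via {L|R} + simplicity:
1 of 15 · R · max L −∞ · min R 0 → -1
2 of 15 · RR · max L −∞ · min R -1 → -2
3 of 15 · RRR · max L −∞ · min R -2 → -3
4 of 15 · RRRR · max L −∞ · min R -3 → -4
5 of 15 · RRRRB · max L -4 · min R -3 → -7/2
6 of 15 · RRRRBR · max L -4 · min R -7/2 → -15/4
7 of 15 · RRRRBRB · max L -15/4 · min R -7/2 → -29/8
8 of 15 · RRRRBRBB · max L -29/8 · min R -7/2 → -57/16
9 of 15 · RRRRBRBBR · max L -29/8 · min R -57/16 → -115/32
10 of 15 · RRRRBRBBRB · max L -115/32 · min R -57/16 → -229/64
11 of 15 · RRRRBRBBRBR · max L -115/32 · min R -229/64 → -459/128
12 of 15 · RRRRBRBBRBRB · max L -459/128 · min R -229/64 → -917/256
13 of 15 · RRRRBRBBRBRBR · max L -459/128 · min R -917/256 → -1835/512
14 of 15 · RRRRBRBBRBRBRB · max L -1835/512 · min R -917/256 → -3669/1024
15 of 15 · RRRRBRBBRBRBRBB · max L -3669/1024 · min R -917/256 → -7337/2048

-7337/2048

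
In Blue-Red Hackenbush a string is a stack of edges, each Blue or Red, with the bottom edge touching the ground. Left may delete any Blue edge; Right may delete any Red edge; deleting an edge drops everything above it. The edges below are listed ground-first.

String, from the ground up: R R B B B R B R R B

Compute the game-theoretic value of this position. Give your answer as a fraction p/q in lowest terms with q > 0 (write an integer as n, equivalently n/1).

-301/256

val_1 [R]  L=[∅]  R=[0]  => -1
val_2 [RR]  L=[∅]  R=[-1, 0]  => -2
val_3 [RRB]  L=[-2]  R=[-1, 0]  => -3/2
val_4 [RRBB]  L=[-2, -3/2]  R=[-1, 0]  => -5/4
val_5 [RRBBB]  L=[-2, -3/2, -5/4]  R=[-1, 0]  => -9/8
val_6 [RRBBBR]  L=[-2, -3/2, -5/4]  R=[-9/8, -1, 0]  => -19/16
val_7 [RRBBBRB]  L=[-2, -3/2, -5/4, -19/16]  R=[-9/8, -1, 0]  => -37/32
val_8 [RRBBBRBR]  L=[-2, -3/2, -5/4, -19/16]  R=[-37/32, -9/8, -1, 0]  => -75/64
val_9 [RRBBBRBRR]  L=[-2, -3/2, -5/4, -19/16]  R=[-75/64, -37/32, -9/8, -1, 0]  => -151/128
val_10 [RRBBBRBRRB]  L=[-2, -3/2, -5/4, -19/16, -151/128]  R=[-75/64, -37/32, -9/8, -1, 0]  => -301/256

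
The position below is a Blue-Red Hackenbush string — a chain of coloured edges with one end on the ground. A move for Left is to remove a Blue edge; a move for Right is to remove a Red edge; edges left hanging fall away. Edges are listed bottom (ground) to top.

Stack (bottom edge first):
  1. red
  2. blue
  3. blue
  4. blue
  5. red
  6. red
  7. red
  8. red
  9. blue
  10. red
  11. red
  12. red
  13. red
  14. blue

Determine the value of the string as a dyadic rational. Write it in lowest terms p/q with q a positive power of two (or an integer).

-1981/8192

Prefix values for red blue blue blue red red red red blue red red red red blue via {L|R} + simplicity:
val(r) = {  | 0 } → -1
val(rb) = { -1 | 0 } → -1/2
val(rbb) = { -1; -1/2 | 0 } → -1/4
val(rbbb) = { -1; -1/2; -1/4 | 0 } → -1/8
val(rbbbr) = { -1; -1/2; -1/4 | -1/8; 0 } → -3/16
val(rbbbrr) = { -1; -1/2; -1/4 | -3/16; -1/8; 0 } → -7/32
val(rbbbrrr) = { -1; -1/2; -1/4 | -7/32; -3/16; -1/8; 0 } → -15/64
val(rbbbrrrr) = { -1; -1/2; -1/4 | -15/64; -7/32; -3/16; -1/8; 0 } → -31/128
val(rbbbrrrrb) = { -1; -1/2; -1/4; -31/128 | -15/64; -7/32; -3/16; -1/8; 0 } → -61/256
val(rbbbrrrrbr) = { -1; -1/2; -1/4; -31/128 | -61/256; -15/64; -7/32; -3/16; -1/8; 0 } → -123/512
val(rbbbrrrrbrr) = { -1; -1/2; -1/4; -31/128 | -123/512; -61/256; -15/64; -7/32; -3/16; -1/8; 0 } → -247/1024
val(rbbbrrrrbrrr) = { -1; -1/2; -1/4; -31/128 | -247/1024; -123/512; -61/256; -15/64; -7/32; -3/16; -1/8; 0 } → -495/2048
val(rbbbrrrrbrrrr) = { -1; -1/2; -1/4; -31/128 | -495/2048; -247/1024; -123/512; -61/256; -15/64; -7/32; -3/16; -1/8; 0 } → -991/4096
val(rbbbrrrrbrrrrb) = { -1; -1/2; -1/4; -31/128; -991/4096 | -495/2048; -247/1024; -123/512; -61/256; -15/64; -7/32; -3/16; -1/8; 0 } → -1981/8192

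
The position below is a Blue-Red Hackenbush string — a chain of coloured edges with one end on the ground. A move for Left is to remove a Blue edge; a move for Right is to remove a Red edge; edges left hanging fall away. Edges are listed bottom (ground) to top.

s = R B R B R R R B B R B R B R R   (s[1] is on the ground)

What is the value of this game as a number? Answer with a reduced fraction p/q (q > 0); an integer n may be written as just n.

-11863/16384

1 of 15 · R · max L −∞ · min R 0 → -1
2 of 15 · RB · max L -1 · min R 0 → -1/2
3 of 15 · RBR · max L -1 · min R -1/2 → -3/4
4 of 15 · RBRB · max L -3/4 · min R -1/2 → -5/8
5 of 15 · RBRBR · max L -3/4 · min R -5/8 → -11/16
6 of 15 · RBRBRR · max L -3/4 · min R -11/16 → -23/32
7 of 15 · RBRBRRR · max L -3/4 · min R -23/32 → -47/64
8 of 15 · RBRBRRRB · max L -47/64 · min R -23/32 → -93/128
9 of 15 · RBRBRRRBB · max L -93/128 · min R -23/32 → -185/256
10 of 15 · RBRBRRRBBR · max L -93/128 · min R -185/256 → -371/512
11 of 15 · RBRBRRRBBRB · max L -371/512 · min R -185/256 → -741/1024
12 of 15 · RBRBRRRBBRBR · max L -371/512 · min R -741/1024 → -1483/2048
13 of 15 · RBRBRRRBBRBRB · max L -1483/2048 · min R -741/1024 → -2965/4096
14 of 15 · RBRBRRRBBRBRBR · max L -1483/2048 · min R -2965/4096 → -5931/8192
15 of 15 · RBRBRRRBBRBRBRR · max L -1483/2048 · min R -5931/8192 → -11863/16384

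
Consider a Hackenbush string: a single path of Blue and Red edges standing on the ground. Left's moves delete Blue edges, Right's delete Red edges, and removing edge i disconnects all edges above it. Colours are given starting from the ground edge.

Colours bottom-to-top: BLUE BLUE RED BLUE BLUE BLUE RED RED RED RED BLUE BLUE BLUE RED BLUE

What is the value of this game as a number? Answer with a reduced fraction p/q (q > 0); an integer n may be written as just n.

15419/8192

step 1: add BLUE to get B; options L={ 0 } R={ (no moves) } -> 1
step 2: add BLUE to get BB; options L={ 0; 1 } R={ (no moves) } -> 2
step 3: add RED to get BBR; options L={ 0; 1 } R={ 2 } -> 3/2
step 4: add BLUE to get BBRB; options L={ 0; 1; 3/2 } R={ 2 } -> 7/4
step 5: add BLUE to get BBRBB; options L={ 0; 1; 3/2; 7/4 } R={ 2 } -> 15/8
step 6: add BLUE to get BBRBBB; options L={ 0; 1; 3/2; 7/4; 15/8 } R={ 2 } -> 31/16
step 7: add RED to get BBRBBBR; options L={ 0; 1; 3/2; 7/4; 15/8 } R={ 31/16; 2 } -> 61/32
step 8: add RED to get BBRBBBRR; options L={ 0; 1; 3/2; 7/4; 15/8 } R={ 61/32; 31/16; 2 } -> 121/64
step 9: add RED to get BBRBBBRRR; options L={ 0; 1; 3/2; 7/4; 15/8 } R={ 121/64; 61/32; 31/16; 2 } -> 241/128
step 10: add RED to get BBRBBBRRRR; options L={ 0; 1; 3/2; 7/4; 15/8 } R={ 241/128; 121/64; 61/32; 31/16; 2 } -> 481/256
step 11: add BLUE to get BBRBBBRRRRB; options L={ 0; 1; 3/2; 7/4; 15/8; 481/256 } R={ 241/128; 121/64; 61/32; 31/16; 2 } -> 963/512
step 12: add BLUE to get BBRBBBRRRRBB; options L={ 0; 1; 3/2; 7/4; 15/8; 481/256; 963/512 } R={ 241/128; 121/64; 61/32; 31/16; 2 } -> 1927/1024
step 13: add BLUE to get BBRBBBRRRRBBB; options L={ 0; 1; 3/2; 7/4; 15/8; 481/256; 963/512; 1927/1024 } R={ 241/128; 121/64; 61/32; 31/16; 2 } -> 3855/2048
step 14: add RED to get BBRBBBRRRRBBBR; options L={ 0; 1; 3/2; 7/4; 15/8; 481/256; 963/512; 1927/1024 } R={ 3855/2048; 241/128; 121/64; 61/32; 31/16; 2 } -> 7709/4096
step 15: add BLUE to get BBRBBBRRRRBBBRB; options L={ 0; 1; 3/2; 7/4; 15/8; 481/256; 963/512; 1927/1024; 7709/4096 } R={ 3855/2048; 241/128; 121/64; 61/32; 31/16; 2 } -> 15419/8192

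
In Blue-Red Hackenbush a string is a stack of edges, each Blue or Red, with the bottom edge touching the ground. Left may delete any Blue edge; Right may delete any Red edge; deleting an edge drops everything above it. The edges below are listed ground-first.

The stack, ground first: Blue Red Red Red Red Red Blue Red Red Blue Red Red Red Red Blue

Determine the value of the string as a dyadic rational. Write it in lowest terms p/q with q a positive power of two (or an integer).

Build G(s[:k]) for k = 1..15, string s = Blue Red Red Red Red Red Blue Red Red Blue Red Red Red Red Blue.
edge 1 of 15 (Blue): { 0 | — } so 1
edge 2 of 15 (Red): { 0 | 1 } so 1/2
edge 3 of 15 (Red): { 0 | 1/2; 1 } so 1/4
edge 4 of 15 (Red): { 0 | 1/4; 1/2; 1 } so 1/8
edge 5 of 15 (Red): { 0 | 1/8; 1/4; 1/2; 1 } so 1/16
edge 6 of 15 (Red): { 0 | 1/16; 1/8; 1/4; 1/2; 1 } so 1/32
edge 7 of 15 (Blue): { 0; 1/32 | 1/16; 1/8; 1/4; 1/2; 1 } so 3/64
edge 8 of 15 (Red): { 0; 1/32 | 3/64; 1/16; 1/8; 1/4; 1/2; 1 } so 5/128
edge 9 of 15 (Red): { 0; 1/32 | 5/128; 3/64; 1/16; 1/8; 1/4; 1/2; 1 } so 9/256
edge 10 of 15 (Blue): { 0; 1/32; 9/256 | 5/128; 3/64; 1/16; 1/8; 1/4; 1/2; 1 } so 19/512
edge 11 of 15 (Red): { 0; 1/32; 9/256 | 19/512; 5/128; 3/64; 1/16; 1/8; 1/4; 1/2; 1 } so 37/1024
edge 12 of 15 (Red): { 0; 1/32; 9/256 | 37/1024; 19/512; 5/128; 3/64; 1/16; 1/8; 1/4; 1/2; 1 } so 73/2048
edge 13 of 15 (Red): { 0; 1/32; 9/256 | 73/2048; 37/1024; 19/512; 5/128; 3/64; 1/16; 1/8; 1/4; 1/2; 1 } so 145/4096
edge 14 of 15 (Red): { 0; 1/32; 9/256 | 145/4096; 73/2048; 37/1024; 19/512; 5/128; 3/64; 1/16; 1/8; 1/4; 1/2; 1 } so 289/8192
edge 15 of 15 (Blue): { 0; 1/32; 9/256; 289/8192 | 145/4096; 73/2048; 37/1024; 19/512; 5/128; 3/64; 1/16; 1/8; 1/4; 1/2; 1 } so 579/16384

579/16384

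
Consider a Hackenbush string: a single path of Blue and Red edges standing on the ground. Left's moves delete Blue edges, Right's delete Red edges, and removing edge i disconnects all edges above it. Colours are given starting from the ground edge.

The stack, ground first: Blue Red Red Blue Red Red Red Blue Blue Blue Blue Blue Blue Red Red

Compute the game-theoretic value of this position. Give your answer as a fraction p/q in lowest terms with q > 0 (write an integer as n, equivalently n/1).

value_1 [B]  L=[0]  R=[—]  — 1
value_2 [BR]  L=[0]  R=[1]  — 1/2
value_3 [BRR]  L=[0]  R=[1/2,1]  — 1/4
value_4 [BRRB]  L=[0,1/4]  R=[1/2,1]  — 3/8
value_5 [BRRBR]  L=[0,1/4]  R=[3/8,1/2,1]  — 5/16
value_6 [BRRBRR]  L=[0,1/4]  R=[5/16,3/8,1/2,1]  — 9/32
value_7 [BRRBRRR]  L=[0,1/4]  R=[9/32,5/16,3/8,1/2,1]  — 17/64
value_8 [BRRBRRRB]  L=[0,1/4,17/64]  R=[9/32,5/16,3/8,1/2,1]  — 35/128
value_9 [BRRBRRRBB]  L=[0,1/4,17/64,35/128]  R=[9/32,5/16,3/8,1/2,1]  — 71/256
value_10 [BRRBRRRBBB]  L=[0,1/4,17/64,35/128,71/256]  R=[9/32,5/16,3/8,1/2,1]  — 143/512
value_11 [BRRBRRRBBBB]  L=[0,1/4,17/64,35/128,71/256,143/512]  R=[9/32,5/16,3/8,1/2,1]  — 287/1024
value_12 [BRRBRRRBBBBB]  L=[0,1/4,17/64,35/128,71/256,143/512,287/1024]  R=[9/32,5/16,3/8,1/2,1]  — 575/2048
value_13 [BRRBRRRBBBBBB]  L=[0,1/4,17/64,35/128,71/256,143/512,287/1024,575/2048]  R=[9/32,5/16,3/8,1/2,1]  — 1151/4096
value_14 [BRRBRRRBBBBBBR]  L=[0,1/4,17/64,35/128,71/256,143/512,287/1024,575/2048]  R=[1151/4096,9/32,5/16,3/8,1/2,1]  — 2301/8192
value_15 [BRRBRRRBBBBBBRR]  L=[0,1/4,17/64,35/128,71/256,143/512,287/1024,575/2048]  R=[2301/8192,1151/4096,9/32,5/16,3/8,1/2,1]  — 4601/16384

4601/16384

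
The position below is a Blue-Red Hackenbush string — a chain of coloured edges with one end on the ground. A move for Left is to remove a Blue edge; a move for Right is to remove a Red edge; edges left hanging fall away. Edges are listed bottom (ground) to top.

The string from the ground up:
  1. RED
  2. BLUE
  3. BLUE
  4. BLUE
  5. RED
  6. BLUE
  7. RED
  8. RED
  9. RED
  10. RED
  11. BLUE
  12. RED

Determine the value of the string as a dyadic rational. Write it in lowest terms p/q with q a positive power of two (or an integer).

Recurse on prefixes of the 12-edge string RED BLUE BLUE BLUE RED BLUE RED RED RED RED BLUE RED:
R: Left {  }, Right { 0 } -> simplest -1
RB: Left { -1 }, Right { 0 } -> simplest -1/2
RBB: Left { -1,-1/2 }, Right { 0 } -> simplest -1/4
RBBB: Left { -1,-1/2,-1/4 }, Right { 0 } -> simplest -1/8
RBBBR: Left { -1,-1/2,-1/4 }, Right { -1/8,0 } -> simplest -3/16
RBBBRB: Left { -1,-1/2,-1/4,-3/16 }, Right { -1/8,0 } -> simplest -5/32
RBBBRBR: Left { -1,-1/2,-1/4,-3/16 }, Right { -5/32,-1/8,0 } -> simplest -11/64
RBBBRBRR: Left { -1,-1/2,-1/4,-3/16 }, Right { -11/64,-5/32,-1/8,0 } -> simplest -23/128
RBBBRBRRR: Left { -1,-1/2,-1/4,-3/16 }, Right { -23/128,-11/64,-5/32,-1/8,0 } -> simplest -47/256
RBBBRBRRRR: Left { -1,-1/2,-1/4,-3/16 }, Right { -47/256,-23/128,-11/64,-5/32,-1/8,0 } -> simplest -95/512
RBBBRBRRRRB: Left { -1,-1/2,-1/4,-3/16,-95/512 }, Right { -47/256,-23/128,-11/64,-5/32,-1/8,0 } -> simplest -189/1024
RBBBRBRRRRBR: Left { -1,-1/2,-1/4,-3/16,-95/512 }, Right { -189/1024,-47/256,-23/128,-11/64,-5/32,-1/8,0 } -> simplest -379/2048

-379/2048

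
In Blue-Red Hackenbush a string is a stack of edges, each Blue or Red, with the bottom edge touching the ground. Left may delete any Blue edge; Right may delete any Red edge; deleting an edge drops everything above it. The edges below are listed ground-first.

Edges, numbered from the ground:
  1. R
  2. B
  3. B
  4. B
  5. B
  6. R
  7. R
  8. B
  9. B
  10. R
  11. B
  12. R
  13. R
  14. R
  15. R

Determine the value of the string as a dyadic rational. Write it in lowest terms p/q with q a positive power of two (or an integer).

step 1: add R to get R; options L={ — } R={ 0 } => -1
step 2: add B to get RB; options L={ -1 } R={ 0 } => -1/2
step 3: add B to get RBB; options L={ -1,-1/2 } R={ 0 } => -1/4
step 4: add B to get RBBB; options L={ -1,-1/2,-1/4 } R={ 0 } => -1/8
step 5: add B to get RBBBB; options L={ -1,-1/2,-1/4,-1/8 } R={ 0 } => -1/16
step 6: add R to get RBBBBR; options L={ -1,-1/2,-1/4,-1/8 } R={ -1/16,0 } => -3/32
step 7: add R to get RBBBBRR; options L={ -1,-1/2,-1/4,-1/8 } R={ -3/32,-1/16,0 } => -7/64
step 8: add B to get RBBBBRRB; options L={ -1,-1/2,-1/4,-1/8,-7/64 } R={ -3/32,-1/16,0 } => -13/128
step 9: add B to get RBBBBRRBB; options L={ -1,-1/2,-1/4,-1/8,-7/64,-13/128 } R={ -3/32,-1/16,0 } => -25/256
step 10: add R to get RBBBBRRBBR; options L={ -1,-1/2,-1/4,-1/8,-7/64,-13/128 } R={ -25/256,-3/32,-1/16,0 } => -51/512
step 11: add B to get RBBBBRRBBRB; options L={ -1,-1/2,-1/4,-1/8,-7/64,-13/128,-51/512 } R={ -25/256,-3/32,-1/16,0 } => -101/1024
step 12: add R to get RBBBBRRBBRBR; options L={ -1,-1/2,-1/4,-1/8,-7/64,-13/128,-51/512 } R={ -101/1024,-25/256,-3/32,-1/16,0 } => -203/2048
step 13: add R to get RBBBBRRBBRBRR; options L={ -1,-1/2,-1/4,-1/8,-7/64,-13/128,-51/512 } R={ -203/2048,-101/1024,-25/256,-3/32,-1/16,0 } => -407/4096
step 14: add R to get RBBBBRRBBRBRRR; options L={ -1,-1/2,-1/4,-1/8,-7/64,-13/128,-51/512 } R={ -407/4096,-203/2048,-101/1024,-25/256,-3/32,-1/16,0 } => -815/8192
step 15: add R to get RBBBBRRBBRBRRRR; options L={ -1,-1/2,-1/4,-1/8,-7/64,-13/128,-51/512 } R={ -815/8192,-407/4096,-203/2048,-101/1024,-25/256,-3/32,-1/16,0 } => -1631/16384

-1631/16384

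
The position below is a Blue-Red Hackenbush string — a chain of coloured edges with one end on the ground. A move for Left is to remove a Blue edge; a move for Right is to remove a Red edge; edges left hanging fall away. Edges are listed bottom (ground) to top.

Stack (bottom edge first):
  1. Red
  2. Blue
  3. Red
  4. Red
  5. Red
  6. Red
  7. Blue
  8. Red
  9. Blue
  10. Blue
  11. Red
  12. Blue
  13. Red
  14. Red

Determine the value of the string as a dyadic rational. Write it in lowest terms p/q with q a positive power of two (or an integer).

-7831/8192

step 1: add Red to get R; options L={  } R={ 0 } => -1
step 2: add Blue to get RB; options L={ -1 } R={ 0 } => -1/2
step 3: add Red to get RBR; options L={ -1 } R={ -1/2,0 } => -3/4
step 4: add Red to get RBRR; options L={ -1 } R={ -3/4,-1/2,0 } => -7/8
step 5: add Red to get RBRRR; options L={ -1 } R={ -7/8,-3/4,-1/2,0 } => -15/16
step 6: add Red to get RBRRRR; options L={ -1 } R={ -15/16,-7/8,-3/4,-1/2,0 } => -31/32
step 7: add Blue to get RBRRRRB; options L={ -1,-31/32 } R={ -15/16,-7/8,-3/4,-1/2,0 } => -61/64
step 8: add Red to get RBRRRRBR; options L={ -1,-31/32 } R={ -61/64,-15/16,-7/8,-3/4,-1/2,0 } => -123/128
step 9: add Blue to get RBRRRRBRB; options L={ -1,-31/32,-123/128 } R={ -61/64,-15/16,-7/8,-3/4,-1/2,0 } => -245/256
step 10: add Blue to get RBRRRRBRBB; options L={ -1,-31/32,-123/128,-245/256 } R={ -61/64,-15/16,-7/8,-3/4,-1/2,0 } => -489/512
step 11: add Red to get RBRRRRBRBBR; options L={ -1,-31/32,-123/128,-245/256 } R={ -489/512,-61/64,-15/16,-7/8,-3/4,-1/2,0 } => -979/1024
step 12: add Blue to get RBRRRRBRBBRB; options L={ -1,-31/32,-123/128,-245/256,-979/1024 } R={ -489/512,-61/64,-15/16,-7/8,-3/4,-1/2,0 } => -1957/2048
step 13: add Red to get RBRRRRBRBBRBR; options L={ -1,-31/32,-123/128,-245/256,-979/1024 } R={ -1957/2048,-489/512,-61/64,-15/16,-7/8,-3/4,-1/2,0 } => -3915/4096
step 14: add Red to get RBRRRRBRBBRBRR; options L={ -1,-31/32,-123/128,-245/256,-979/1024 } R={ -3915/4096,-1957/2048,-489/512,-61/64,-15/16,-7/8,-3/4,-1/2,0 } => -7831/8192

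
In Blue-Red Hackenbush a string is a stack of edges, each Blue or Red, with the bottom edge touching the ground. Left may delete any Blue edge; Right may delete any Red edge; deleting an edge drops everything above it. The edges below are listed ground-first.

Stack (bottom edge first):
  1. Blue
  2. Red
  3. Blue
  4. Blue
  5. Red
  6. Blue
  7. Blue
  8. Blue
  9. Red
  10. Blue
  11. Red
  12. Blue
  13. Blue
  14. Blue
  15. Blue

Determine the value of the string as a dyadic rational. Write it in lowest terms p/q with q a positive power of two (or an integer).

Build v(s[:k]) for k = 1..15, string s = Blue Red Blue Blue Red Blue Blue Blue Red Blue Red Blue Blue Blue Blue.
edge 1 of 15 (Blue): { 0 | (no moves) } = 1
edge 2 of 15 (Red): { 0 | 1 } = 1/2
edge 3 of 15 (Blue): { 0,1/2 | 1 } = 3/4
edge 4 of 15 (Blue): { 0,1/2,3/4 | 1 } = 7/8
edge 5 of 15 (Red): { 0,1/2,3/4 | 7/8,1 } = 13/16
edge 6 of 15 (Blue): { 0,1/2,3/4,13/16 | 7/8,1 } = 27/32
edge 7 of 15 (Blue): { 0,1/2,3/4,13/16,27/32 | 7/8,1 } = 55/64
edge 8 of 15 (Blue): { 0,1/2,3/4,13/16,27/32,55/64 | 7/8,1 } = 111/128
edge 9 of 15 (Red): { 0,1/2,3/4,13/16,27/32,55/64 | 111/128,7/8,1 } = 221/256
edge 10 of 15 (Blue): { 0,1/2,3/4,13/16,27/32,55/64,221/256 | 111/128,7/8,1 } = 443/512
edge 11 of 15 (Red): { 0,1/2,3/4,13/16,27/32,55/64,221/256 | 443/512,111/128,7/8,1 } = 885/1024
edge 12 of 15 (Blue): { 0,1/2,3/4,13/16,27/32,55/64,221/256,885/1024 | 443/512,111/128,7/8,1 } = 1771/2048
edge 13 of 15 (Blue): { 0,1/2,3/4,13/16,27/32,55/64,221/256,885/1024,1771/2048 | 443/512,111/128,7/8,1 } = 3543/4096
edge 14 of 15 (Blue): { 0,1/2,3/4,13/16,27/32,55/64,221/256,885/1024,1771/2048,3543/4096 | 443/512,111/128,7/8,1 } = 7087/8192
edge 15 of 15 (Blue): { 0,1/2,3/4,13/16,27/32,55/64,221/256,885/1024,1771/2048,3543/4096,7087/8192 | 443/512,111/128,7/8,1 } = 14175/16384

14175/16384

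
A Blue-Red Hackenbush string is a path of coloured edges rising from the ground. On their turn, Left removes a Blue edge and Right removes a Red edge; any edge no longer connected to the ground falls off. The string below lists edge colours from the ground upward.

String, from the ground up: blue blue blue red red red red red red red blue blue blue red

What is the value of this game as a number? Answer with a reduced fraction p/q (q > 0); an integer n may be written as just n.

4125/2048

edge 1 of 14 (blue): { 0 | none } — 1
edge 2 of 14 (blue): { 0, 1 | none } — 2
edge 3 of 14 (blue): { 0, 1, 2 | none } — 3
edge 4 of 14 (red): { 0, 1, 2 | 3 } — 5/2
edge 5 of 14 (red): { 0, 1, 2 | 5/2, 3 } — 9/4
edge 6 of 14 (red): { 0, 1, 2 | 9/4, 5/2, 3 } — 17/8
edge 7 of 14 (red): { 0, 1, 2 | 17/8, 9/4, 5/2, 3 } — 33/16
edge 8 of 14 (red): { 0, 1, 2 | 33/16, 17/8, 9/4, 5/2, 3 } — 65/32
edge 9 of 14 (red): { 0, 1, 2 | 65/32, 33/16, 17/8, 9/4, 5/2, 3 } — 129/64
edge 10 of 14 (red): { 0, 1, 2 | 129/64, 65/32, 33/16, 17/8, 9/4, 5/2, 3 } — 257/128
edge 11 of 14 (blue): { 0, 1, 2, 257/128 | 129/64, 65/32, 33/16, 17/8, 9/4, 5/2, 3 } — 515/256
edge 12 of 14 (blue): { 0, 1, 2, 257/128, 515/256 | 129/64, 65/32, 33/16, 17/8, 9/4, 5/2, 3 } — 1031/512
edge 13 of 14 (blue): { 0, 1, 2, 257/128, 515/256, 1031/512 | 129/64, 65/32, 33/16, 17/8, 9/4, 5/2, 3 } — 2063/1024
edge 14 of 14 (red): { 0, 1, 2, 257/128, 515/256, 1031/512 | 2063/1024, 129/64, 65/32, 33/16, 17/8, 9/4, 5/2, 3 } — 4125/2048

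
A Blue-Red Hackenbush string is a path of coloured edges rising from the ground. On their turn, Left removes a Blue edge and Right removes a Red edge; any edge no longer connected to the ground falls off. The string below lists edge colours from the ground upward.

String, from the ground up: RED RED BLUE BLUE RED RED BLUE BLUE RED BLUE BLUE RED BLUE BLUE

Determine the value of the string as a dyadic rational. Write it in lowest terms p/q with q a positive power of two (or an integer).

Prefix values for RED RED BLUE BLUE RED RED BLUE BLUE RED BLUE BLUE RED BLUE BLUE via {L|R} + simplicity:
G_1 [R]  L=[∅]  R=[0]  -> -1
G_2 [RR]  L=[∅]  R=[-1 0]  -> -2
G_3 [RRB]  L=[-2]  R=[-1 0]  -> -3/2
G_4 [RRBB]  L=[-2 -3/2]  R=[-1 0]  -> -5/4
G_5 [RRBBR]  L=[-2 -3/2]  R=[-5/4 -1 0]  -> -11/8
G_6 [RRBBRR]  L=[-2 -3/2]  R=[-11/8 -5/4 -1 0]  -> -23/16
G_7 [RRBBRRB]  L=[-2 -3/2 -23/16]  R=[-11/8 -5/4 -1 0]  -> -45/32
G_8 [RRBBRRBB]  L=[-2 -3/2 -23/16 -45/32]  R=[-11/8 -5/4 -1 0]  -> -89/64
G_9 [RRBBRRBBR]  L=[-2 -3/2 -23/16 -45/32]  R=[-89/64 -11/8 -5/4 -1 0]  -> -179/128
G_10 [RRBBRRBBRB]  L=[-2 -3/2 -23/16 -45/32 -179/128]  R=[-89/64 -11/8 -5/4 -1 0]  -> -357/256
G_11 [RRBBRRBBRBB]  L=[-2 -3/2 -23/16 -45/32 -179/128 -357/256]  R=[-89/64 -11/8 -5/4 -1 0]  -> -713/512
G_12 [RRBBRRBBRBBR]  L=[-2 -3/2 -23/16 -45/32 -179/128 -357/256]  R=[-713/512 -89/64 -11/8 -5/4 -1 0]  -> -1427/1024
G_13 [RRBBRRBBRBBRB]  L=[-2 -3/2 -23/16 -45/32 -179/128 -357/256 -1427/1024]  R=[-713/512 -89/64 -11/8 -5/4 -1 0]  -> -2853/2048
G_14 [RRBBRRBBRBBRBB]  L=[-2 -3/2 -23/16 -45/32 -179/128 -357/256 -1427/1024 -2853/2048]  R=[-713/512 -89/64 -11/8 -5/4 -1 0]  -> -5705/4096

-5705/4096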